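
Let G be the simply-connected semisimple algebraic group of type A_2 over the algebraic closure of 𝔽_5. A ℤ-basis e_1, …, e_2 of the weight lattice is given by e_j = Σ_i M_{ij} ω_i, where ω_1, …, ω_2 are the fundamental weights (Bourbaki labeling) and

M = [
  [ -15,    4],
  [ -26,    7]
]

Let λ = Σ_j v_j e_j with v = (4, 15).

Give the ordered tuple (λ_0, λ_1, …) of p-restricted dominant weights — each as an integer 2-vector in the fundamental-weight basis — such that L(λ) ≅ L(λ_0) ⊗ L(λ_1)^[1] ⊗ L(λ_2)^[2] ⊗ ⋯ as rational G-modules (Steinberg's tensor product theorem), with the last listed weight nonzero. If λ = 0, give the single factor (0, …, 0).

Converting to the ω-basis (c_i = row i of M dotted with v = (4, 15)):
  c_1 = (-15)·(4) + (4)·(15) = 0
  c_2 = (-26)·(4) + (7)·(15) = 1
Writing each c_i in base p = 5:
  c_1 = 0
  c_2 = 1 = 1·5^0
Factor λ_0 = (0, 1)

((0, 1),)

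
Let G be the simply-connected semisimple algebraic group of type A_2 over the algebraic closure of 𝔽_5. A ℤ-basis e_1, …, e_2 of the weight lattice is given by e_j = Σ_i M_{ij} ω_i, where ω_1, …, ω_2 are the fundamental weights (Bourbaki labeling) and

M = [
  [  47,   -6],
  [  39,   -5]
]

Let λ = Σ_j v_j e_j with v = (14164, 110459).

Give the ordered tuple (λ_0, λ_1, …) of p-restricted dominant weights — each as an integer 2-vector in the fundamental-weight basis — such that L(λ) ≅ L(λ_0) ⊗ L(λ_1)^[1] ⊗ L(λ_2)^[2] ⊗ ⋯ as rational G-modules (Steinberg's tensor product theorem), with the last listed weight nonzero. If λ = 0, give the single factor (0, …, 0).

((4, 1), (0, 0), (3, 4), (3, 0), (4, 0))

ω-coordinates c = M·v, v = (14164, 110459):
  c_1 = 47·14164 + (-6)·(110459) = 2954
  c_2 = 39·14164 + (-5)·(110459) = 101
Expand coordinatewise in base 5:
  c_1 = 2954 = 4·5^0 + 0·5^1 + 3·5^2 + 3·5^3 + 4·5^4
  c_2 = 101 = 1·5^0 + 0·5^1 + 4·5^2
λ_0 = (4, 1)
λ_1 = (0, 0)
λ_2 = (3, 4)
λ_3 = (3, 0)
λ_4 = (4, 0)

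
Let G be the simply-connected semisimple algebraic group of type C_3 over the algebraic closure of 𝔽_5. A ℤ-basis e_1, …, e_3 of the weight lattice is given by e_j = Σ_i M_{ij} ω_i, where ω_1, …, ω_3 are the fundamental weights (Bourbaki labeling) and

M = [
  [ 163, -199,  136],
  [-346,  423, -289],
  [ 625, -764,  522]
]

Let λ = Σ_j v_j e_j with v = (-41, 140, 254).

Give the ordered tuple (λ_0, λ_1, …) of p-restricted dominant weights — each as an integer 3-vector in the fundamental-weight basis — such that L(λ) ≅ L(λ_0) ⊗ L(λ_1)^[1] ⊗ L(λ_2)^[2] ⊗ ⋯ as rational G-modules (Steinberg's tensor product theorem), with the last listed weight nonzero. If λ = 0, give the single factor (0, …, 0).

ω-coordinates c = M·v, v = (-41, 140, 254):
  c_1 = (163)·(-41) + (-199)·(140) + (136)·(254) = 1
  c_2 = (-346)·(-41) + (423)·(140) + (-289)·(254) = 0
  c_3 = (625)·(-41) + (-764)·(140) + (522)·(254) = 3
Base-5 expansion of each c_i:
  c_1 = 1 = 1·5^0
  c_2 = 0
  c_3 = 3 = 3·5^0
p-restricted factor λ_0 = (1, 0, 3)

((1, 0, 3),)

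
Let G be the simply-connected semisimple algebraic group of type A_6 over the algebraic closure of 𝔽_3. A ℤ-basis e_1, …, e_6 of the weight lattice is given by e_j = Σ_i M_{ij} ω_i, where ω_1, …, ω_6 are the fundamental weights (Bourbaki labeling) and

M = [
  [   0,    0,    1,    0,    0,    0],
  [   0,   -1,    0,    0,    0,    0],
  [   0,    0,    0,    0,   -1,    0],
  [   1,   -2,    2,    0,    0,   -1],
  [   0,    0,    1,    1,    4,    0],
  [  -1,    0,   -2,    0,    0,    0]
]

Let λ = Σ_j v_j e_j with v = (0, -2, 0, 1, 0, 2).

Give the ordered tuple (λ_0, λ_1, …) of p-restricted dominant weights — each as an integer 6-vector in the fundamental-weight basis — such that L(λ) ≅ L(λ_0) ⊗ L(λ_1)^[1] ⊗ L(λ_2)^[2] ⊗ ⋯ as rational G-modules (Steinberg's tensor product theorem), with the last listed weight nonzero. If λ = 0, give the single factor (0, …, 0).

Compute c_i = Σ_j M_{ij} v_j with v = (0, -2, 0, 1, 0, 2):
  c_1 = (0)·(0) + (0)·(-2) + (1)·(0) + (0)·(1) + (0)·(0) + (0)·(2) = 0
  c_2 = (0)·(0) + (-1)·(-2) + (0)·(0) + (0)·(1) + (0)·(0) + (0)·(2) = 2
  c_3 = (0)·(0) + (0)·(-2) + (0)·(0) + (0)·(1) + (-1)·(0) + (0)·(2) = 0
  c_4 = (1)·(0) + (-2)·(-2) + (2)·(0) + (0)·(1) + (0)·(0) + (-1)·(2) = 2
  c_5 = (0)·(0) + (0)·(-2) + (1)·(0) + (1)·(1) + (4)·(0) + (0)·(2) = 1
  c_6 = (-1)·(0) + (0)·(-2) + (-2)·(0) + (0)·(1) + (0)·(0) + (0)·(2) = 0
Base-3 expansion of each c_i:
  c_1 = 0
  c_2 = 2 = 2·3^0
  c_3 = 0
  c_4 = 2 = 2·3^0
  c_5 = 1 = 1·3^0
  c_6 = 0
p-restricted factor λ_0 = (0, 2, 0, 2, 1, 0)

((0, 2, 0, 2, 1, 0),)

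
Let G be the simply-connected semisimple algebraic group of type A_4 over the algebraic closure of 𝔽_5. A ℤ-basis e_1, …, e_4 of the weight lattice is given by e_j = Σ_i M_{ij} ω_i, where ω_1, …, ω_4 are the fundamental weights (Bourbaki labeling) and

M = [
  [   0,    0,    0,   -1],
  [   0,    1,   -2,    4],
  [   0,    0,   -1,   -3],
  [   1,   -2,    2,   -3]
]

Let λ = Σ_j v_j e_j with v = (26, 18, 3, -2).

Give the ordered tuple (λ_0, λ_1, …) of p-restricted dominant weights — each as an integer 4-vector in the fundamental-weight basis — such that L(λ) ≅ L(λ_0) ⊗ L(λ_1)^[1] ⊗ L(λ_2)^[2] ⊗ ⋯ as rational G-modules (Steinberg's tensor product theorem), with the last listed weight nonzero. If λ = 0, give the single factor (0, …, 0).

Compute c_i = Σ_j M_{ij} v_j with v = (26, 18, 3, -2):
  c_1 = (0)·(26) + (0)·(18) + (0)·(3) + (-1)·(-2) = 2
  c_2 = (0)·(26) + (1)·(18) + (-2)·(3) + (4)·(-2) = 4
  c_3 = (0)·(26) + (0)·(18) + (-1)·(3) + (-3)·(-2) = 3
  c_4 = (1)·(26) + (-2)·(18) + (2)·(3) + (-3)·(-2) = 2
Writing each c_i in base p = 5:
  c_1 = 2 = 2·5^0
  c_2 = 4 = 4·5^0
  c_3 = 3 = 3·5^0
  c_4 = 2 = 2·5^0
p-restricted factor λ_0 = (2, 4, 3, 2)

((2, 4, 3, 2),)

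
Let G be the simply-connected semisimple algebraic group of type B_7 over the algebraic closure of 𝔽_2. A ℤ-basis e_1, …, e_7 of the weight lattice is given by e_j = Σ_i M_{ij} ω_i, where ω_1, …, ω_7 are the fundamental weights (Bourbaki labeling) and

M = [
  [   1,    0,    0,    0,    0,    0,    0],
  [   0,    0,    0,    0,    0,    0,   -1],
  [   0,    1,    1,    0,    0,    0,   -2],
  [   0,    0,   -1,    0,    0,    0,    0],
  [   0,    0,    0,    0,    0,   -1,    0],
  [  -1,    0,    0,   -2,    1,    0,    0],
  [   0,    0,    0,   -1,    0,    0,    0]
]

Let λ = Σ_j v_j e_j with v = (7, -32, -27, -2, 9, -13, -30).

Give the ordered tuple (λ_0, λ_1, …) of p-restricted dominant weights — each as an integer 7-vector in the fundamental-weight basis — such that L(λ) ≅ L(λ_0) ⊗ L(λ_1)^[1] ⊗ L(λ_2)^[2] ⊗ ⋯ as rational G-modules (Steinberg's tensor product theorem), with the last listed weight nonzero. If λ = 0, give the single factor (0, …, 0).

ω-coordinates c = M·v, v = (7, -32, -27, -2, 9, -13, -30):
  c_1 = (1)·(7) + (0)·(-32) + (0)·(-27) + (0)·(-2) + (0)·(9) + (0)·(-13) + (0)·(-30) = 7
  c_2 = (0)·(7) + (0)·(-32) + (0)·(-27) + (0)·(-2) + (0)·(9) + (0)·(-13) + (-1)·(-30) = 30
  c_3 = (0)·(7) + (1)·(-32) + (1)·(-27) + (0)·(-2) + (0)·(9) + (0)·(-13) + (-2)·(-30) = 1
  c_4 = (0)·(7) + (0)·(-32) + (-1)·(-27) + (0)·(-2) + (0)·(9) + (0)·(-13) + (0)·(-30) = 27
  c_5 = (0)·(7) + (0)·(-32) + (0)·(-27) + (0)·(-2) + (0)·(9) + (-1)·(-13) + (0)·(-30) = 13
  c_6 = (-1)·(7) + (0)·(-32) + (0)·(-27) + (-2)·(-2) + (1)·(9) + (0)·(-13) + (0)·(-30) = 6
  c_7 = (0)·(7) + (0)·(-32) + (0)·(-27) + (-1)·(-2) + (0)·(9) + (0)·(-13) + (0)·(-30) = 2
Expand coordinatewise in base 2:
  c_1 = 7 = 1·2^0 + 1·2^1 + 1·2^2
  c_2 = 30 = 0·2^0 + 1·2^1 + 1·2^2 + 1·2^3 + 1·2^4
  c_3 = 1 = 1·2^0
  c_4 = 27 = 1·2^0 + 1·2^1 + 0·2^2 + 1·2^3 + 1·2^4
  c_5 = 13 = 1·2^0 + 0·2^1 + 1·2^2 + 1·2^3
  c_6 = 6 = 0·2^0 + 1·2^1 + 1·2^2
  c_7 = 2 = 0·2^0 + 1·2^1
p-restricted factor λ_0 = (1, 0, 1, 1, 1, 0, 0)
p-restricted factor λ_1 = (1, 1, 0, 1, 0, 1, 1)
p-restricted factor λ_2 = (1, 1, 0, 0, 1, 1, 0)
p-restricted factor λ_3 = (0, 1, 0, 1, 1, 0, 0)
p-restricted factor λ_4 = (0, 1, 0, 1, 0, 0, 0)

((1, 0, 1, 1, 1, 0, 0), (1, 1, 0, 1, 0, 1, 1), (1, 1, 0, 0, 1, 1, 0), (0, 1, 0, 1, 1, 0, 0), (0, 1, 0, 1, 0, 0, 0))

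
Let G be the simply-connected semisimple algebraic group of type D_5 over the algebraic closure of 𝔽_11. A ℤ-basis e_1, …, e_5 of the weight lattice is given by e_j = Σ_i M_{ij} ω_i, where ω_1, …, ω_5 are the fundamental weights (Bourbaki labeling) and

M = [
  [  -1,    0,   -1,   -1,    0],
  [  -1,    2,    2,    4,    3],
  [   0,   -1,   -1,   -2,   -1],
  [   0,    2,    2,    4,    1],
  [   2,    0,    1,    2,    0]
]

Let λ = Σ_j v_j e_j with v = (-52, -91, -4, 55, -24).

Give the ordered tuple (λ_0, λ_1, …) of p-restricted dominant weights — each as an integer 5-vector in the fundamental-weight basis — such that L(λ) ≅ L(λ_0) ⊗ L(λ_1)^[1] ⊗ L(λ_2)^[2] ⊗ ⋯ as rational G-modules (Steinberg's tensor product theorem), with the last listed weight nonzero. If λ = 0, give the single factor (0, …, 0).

((1, 10, 9, 6, 2),)

Converting to the ω-basis (c_i = row i of M dotted with v = (-52, -91, -4, 55, -24)):
  c_1 = (-1)·(-52) + (0)·(-91) + (-1)·(-4) + (-1)·(55) + (0)·(-24) = 1
  c_2 = (-1)·(-52) + (2)·(-91) + (2)·(-4) + (4)·(55) + (3)·(-24) = 10
  c_3 = (0)·(-52) + (-1)·(-91) + (-1)·(-4) + (-2)·(55) + (-1)·(-24) = 9
  c_4 = (0)·(-52) + (2)·(-91) + (2)·(-4) + (4)·(55) + (1)·(-24) = 6
  c_5 = (2)·(-52) + (0)·(-91) + (1)·(-4) + (2)·(55) + (0)·(-24) = 2
Writing each c_i in base p = 11:
  c_1 = 1 = 1·11^0
  c_2 = 10 = 10·11^0
  c_3 = 9 = 9·11^0
  c_4 = 6 = 6·11^0
  c_5 = 2 = 2·11^0
p-restricted factor λ_0 = (1, 10, 9, 6, 2)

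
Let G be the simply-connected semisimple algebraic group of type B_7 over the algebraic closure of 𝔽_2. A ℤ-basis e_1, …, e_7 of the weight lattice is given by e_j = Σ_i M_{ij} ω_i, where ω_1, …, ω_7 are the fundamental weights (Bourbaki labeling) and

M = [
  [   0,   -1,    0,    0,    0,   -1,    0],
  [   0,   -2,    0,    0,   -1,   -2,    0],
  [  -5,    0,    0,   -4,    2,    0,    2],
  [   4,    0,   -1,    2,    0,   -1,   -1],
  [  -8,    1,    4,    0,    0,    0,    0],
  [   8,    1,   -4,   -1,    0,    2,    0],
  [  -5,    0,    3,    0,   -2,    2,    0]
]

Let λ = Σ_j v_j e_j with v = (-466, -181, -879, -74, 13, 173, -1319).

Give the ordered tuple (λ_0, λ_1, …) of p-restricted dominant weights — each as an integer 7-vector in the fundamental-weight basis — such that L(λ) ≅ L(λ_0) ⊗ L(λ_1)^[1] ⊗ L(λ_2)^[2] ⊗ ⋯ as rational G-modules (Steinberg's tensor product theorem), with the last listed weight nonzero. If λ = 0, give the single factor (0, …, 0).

((0, 1, 0, 1, 1, 1, 1), (0, 1, 1, 0, 1, 1, 0), (0, 0, 1, 1, 1, 0, 1), (1, 0, 1, 1, 1, 1, 1), (0, 0, 0, 0, 1, 1, 0))

Change of basis e → ω: c = M·v where v = (-466, -181, -879, -74, 13, 173, -1319):
  c_1 = 0*-466 + -1*-181 + 0*-879 + 0*-74 + 0*13 + -1*173 + 0*-1319 = 8
  c_2 = 0*-466 + -2*-181 + 0*-879 + 0*-74 + -1*13 + -2*173 + 0*-1319 = 3
  c_3 = -5*-466 + 0*-181 + 0*-879 + -4*-74 + 2*13 + 0*173 + 2*-1319 = 14
  c_4 = 4*-466 + 0*-181 + -1*-879 + 2*-74 + 0*13 + -1*173 + -1*-1319 = 13
  c_5 = -8*-466 + 1*-181 + 4*-879 + 0*-74 + 0*13 + 0*173 + 0*-1319 = 31
  c_6 = 8*-466 + 1*-181 + -4*-879 + -1*-74 + 0*13 + 2*173 + 0*-1319 = 27
  c_7 = -5*-466 + 0*-181 + 3*-879 + 0*-74 + -2*13 + 2*173 + 0*-1319 = 13
p = 2; digits c_i = Σ_j d_{ij}·2^j, 0 ≤ d_{ij} < 2:
  c_1 = 8 = 0·2^0 + 0·2^1 + 0·2^2 + 1·2^3
  c_2 = 3 = 1·2^0 + 1·2^1
  c_3 = 14 = 0·2^0 + 1·2^1 + 1·2^2 + 1·2^3
  c_4 = 13 = 1·2^0 + 0·2^1 + 1·2^2 + 1·2^3
  c_5 = 31 = 1·2^0 + 1·2^1 + 1·2^2 + 1·2^3 + 1·2^4
  c_6 = 27 = 1·2^0 + 1·2^1 + 0·2^2 + 1·2^3 + 1·2^4
  c_7 = 13 = 1·2^0 + 0·2^1 + 1·2^2 + 1·2^3
Factor λ_0 = (0, 1, 0, 1, 1, 1, 1)
Factor λ_1 = (0, 1, 1, 0, 1, 1, 0)
Factor λ_2 = (0, 0, 1, 1, 1, 0, 1)
Factor λ_3 = (1, 0, 1, 1, 1, 1, 1)
Factor λ_4 = (0, 0, 0, 0, 1, 1, 0)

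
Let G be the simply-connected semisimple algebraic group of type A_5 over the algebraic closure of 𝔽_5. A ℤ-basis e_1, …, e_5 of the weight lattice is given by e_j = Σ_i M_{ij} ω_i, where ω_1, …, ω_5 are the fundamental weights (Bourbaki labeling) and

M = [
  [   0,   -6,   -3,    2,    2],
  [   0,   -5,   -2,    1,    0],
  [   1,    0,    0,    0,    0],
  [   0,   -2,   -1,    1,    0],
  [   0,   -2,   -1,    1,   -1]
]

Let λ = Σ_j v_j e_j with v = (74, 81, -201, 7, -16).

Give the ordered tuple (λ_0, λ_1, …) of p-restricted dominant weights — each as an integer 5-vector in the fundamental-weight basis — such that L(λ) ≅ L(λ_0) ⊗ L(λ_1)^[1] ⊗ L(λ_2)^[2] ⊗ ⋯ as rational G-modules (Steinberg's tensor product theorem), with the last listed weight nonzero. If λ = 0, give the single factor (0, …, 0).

((4, 4, 4, 1, 2), (4, 0, 4, 4, 2), (3, 0, 2, 1, 2))

Converting to the ω-basis (c_i = row i of M dotted with v = (74, 81, -201, 7, -16)):
  c_1 = 0·74 + (-6)·(81) + (-3)·(-201) + 2·7 + (2)·(-16) = 99
  c_2 = 0·74 + (-5)·(81) + (-2)·(-201) + 1·7 + (0)·(-16) = 4
  c_3 = 1·74 + 0·81 + (0)·(-201) + 0·7 + (0)·(-16) = 74
  c_4 = 0·74 + (-2)·(81) + (-1)·(-201) + 1·7 + (0)·(-16) = 46
  c_5 = 0·74 + (-2)·(81) + (-1)·(-201) + 1·7 + (-1)·(-16) = 62
Writing each c_i in base p = 5:
  c_1 = 99 = 4·5^0 + 4·5^1 + 3·5^2
  c_2 = 4 = 4·5^0
  c_3 = 74 = 4·5^0 + 4·5^1 + 2·5^2
  c_4 = 46 = 1·5^0 + 4·5^1 + 1·5^2
  c_5 = 62 = 2·5^0 + 2·5^1 + 2·5^2
p-restricted factor λ_0 = (4, 4, 4, 1, 2)
p-restricted factor λ_1 = (4, 0, 4, 4, 2)
p-restricted factor λ_2 = (3, 0, 2, 1, 2)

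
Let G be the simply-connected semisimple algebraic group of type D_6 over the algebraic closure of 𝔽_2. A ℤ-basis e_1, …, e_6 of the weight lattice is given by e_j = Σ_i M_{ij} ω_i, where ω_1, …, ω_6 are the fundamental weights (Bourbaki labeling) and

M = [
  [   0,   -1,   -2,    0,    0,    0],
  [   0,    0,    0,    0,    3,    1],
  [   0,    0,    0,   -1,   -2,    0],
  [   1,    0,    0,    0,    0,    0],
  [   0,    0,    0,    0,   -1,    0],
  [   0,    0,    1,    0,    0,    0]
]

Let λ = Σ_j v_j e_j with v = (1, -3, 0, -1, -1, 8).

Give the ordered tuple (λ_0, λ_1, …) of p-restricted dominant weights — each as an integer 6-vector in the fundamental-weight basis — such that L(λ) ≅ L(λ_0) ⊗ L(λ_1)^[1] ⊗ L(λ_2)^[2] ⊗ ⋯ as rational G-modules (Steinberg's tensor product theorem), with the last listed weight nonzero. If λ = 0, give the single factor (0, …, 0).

((1, 1, 1, 1, 1, 0), (1, 0, 1, 0, 0, 0), (0, 1, 0, 0, 0, 0))

Converting to the ω-basis (c_i = row i of M dotted with v = (1, -3, 0, -1, -1, 8)):
  c_1 = (0)·(1) + (-1)·(-3) + (-2)·(0) + (0)·(-1) + (0)·(-1) + (0)·(8) = 3
  c_2 = (0)·(1) + (0)·(-3) + (0)·(0) + (0)·(-1) + (3)·(-1) + (1)·(8) = 5
  c_3 = (0)·(1) + (0)·(-3) + (0)·(0) + (-1)·(-1) + (-2)·(-1) + (0)·(8) = 3
  c_4 = (1)·(1) + (0)·(-3) + (0)·(0) + (0)·(-1) + (0)·(-1) + (0)·(8) = 1
  c_5 = (0)·(1) + (0)·(-3) + (0)·(0) + (0)·(-1) + (-1)·(-1) + (0)·(8) = 1
  c_6 = (0)·(1) + (0)·(-3) + (1)·(0) + (0)·(-1) + (0)·(-1) + (0)·(8) = 0
Base-2 expansion of each c_i:
  c_1 = 3 = 1·2^0 + 1·2^1
  c_2 = 5 = 1·2^0 + 0·2^1 + 1·2^2
  c_3 = 3 = 1·2^0 + 1·2^1
  c_4 = 1 = 1·2^0
  c_5 = 1 = 1·2^0
  c_6 = 0
λ_0 = (1, 1, 1, 1, 1, 0)
λ_1 = (1, 0, 1, 0, 0, 0)
λ_2 = (0, 1, 0, 0, 0, 0)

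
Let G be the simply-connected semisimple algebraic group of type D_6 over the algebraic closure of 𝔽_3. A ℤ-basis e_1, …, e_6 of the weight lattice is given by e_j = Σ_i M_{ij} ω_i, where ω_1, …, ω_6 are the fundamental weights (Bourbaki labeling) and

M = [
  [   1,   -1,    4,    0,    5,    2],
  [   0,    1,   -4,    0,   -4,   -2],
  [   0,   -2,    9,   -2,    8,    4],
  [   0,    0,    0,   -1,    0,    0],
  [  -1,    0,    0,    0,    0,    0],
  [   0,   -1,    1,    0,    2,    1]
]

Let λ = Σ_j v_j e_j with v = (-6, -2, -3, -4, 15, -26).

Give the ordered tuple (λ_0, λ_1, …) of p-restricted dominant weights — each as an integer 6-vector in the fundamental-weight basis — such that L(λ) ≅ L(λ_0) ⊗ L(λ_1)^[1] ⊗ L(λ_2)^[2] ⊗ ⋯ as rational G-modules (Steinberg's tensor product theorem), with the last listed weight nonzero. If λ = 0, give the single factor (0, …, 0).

((1, 2, 1, 1, 0, 0), (2, 0, 0, 1, 2, 1))

Change of basis e → ω: c = M·v where v = (-6, -2, -3, -4, 15, -26):
  c_1 = 1*-6 + -1*-2 + 4*-3 + 0*-4 + 5*15 + 2*-26 = 7
  c_2 = 0*-6 + 1*-2 + -4*-3 + 0*-4 + -4*15 + -2*-26 = 2
  c_3 = 0*-6 + -2*-2 + 9*-3 + -2*-4 + 8*15 + 4*-26 = 1
  c_4 = 0*-6 + 0*-2 + 0*-3 + -1*-4 + 0*15 + 0*-26 = 4
  c_5 = -1*-6 + 0*-2 + 0*-3 + 0*-4 + 0*15 + 0*-26 = 6
  c_6 = 0*-6 + -1*-2 + 1*-3 + 0*-4 + 2*15 + 1*-26 = 3
Expand coordinatewise in base 3:
  c_1 = 7 = 1·3^0 + 2·3^1
  c_2 = 2 = 2·3^0
  c_3 = 1 = 1·3^0
  c_4 = 4 = 1·3^0 + 1·3^1
  c_5 = 6 = 0·3^0 + 2·3^1
  c_6 = 3 = 0·3^0 + 1·3^1
p-restricted factor λ_0 = (1, 2, 1, 1, 0, 0)
p-restricted factor λ_1 = (2, 0, 0, 1, 2, 1)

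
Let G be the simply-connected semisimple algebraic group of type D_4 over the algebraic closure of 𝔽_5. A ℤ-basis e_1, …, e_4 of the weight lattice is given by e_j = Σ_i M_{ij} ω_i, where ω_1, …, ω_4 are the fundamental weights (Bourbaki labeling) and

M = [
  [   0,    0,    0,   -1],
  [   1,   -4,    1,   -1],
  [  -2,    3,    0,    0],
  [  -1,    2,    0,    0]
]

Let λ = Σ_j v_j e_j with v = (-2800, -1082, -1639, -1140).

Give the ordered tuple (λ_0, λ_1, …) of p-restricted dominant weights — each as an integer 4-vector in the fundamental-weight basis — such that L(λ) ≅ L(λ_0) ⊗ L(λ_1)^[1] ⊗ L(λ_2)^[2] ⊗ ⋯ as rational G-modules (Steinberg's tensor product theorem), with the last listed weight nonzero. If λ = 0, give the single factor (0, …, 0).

((0, 4, 4, 1), (3, 0, 0, 2), (0, 1, 4, 0), (4, 3, 3, 0), (1, 1, 3, 1))

Compute c_i = Σ_j M_{ij} v_j with v = (-2800, -1082, -1639, -1140):
  c_1 = 0*-2800 + 0*-1082 + 0*-1639 + -1*-1140 = 1140
  c_2 = 1*-2800 + -4*-1082 + 1*-1639 + -1*-1140 = 1029
  c_3 = -2*-2800 + 3*-1082 + 0*-1639 + 0*-1140 = 2354
  c_4 = -1*-2800 + 2*-1082 + 0*-1639 + 0*-1140 = 636
Base-5 expansion of each c_i:
  c_1 = 1140 = 0·5^0 + 3·5^1 + 0·5^2 + 4·5^3 + 1·5^4
  c_2 = 1029 = 4·5^0 + 0·5^1 + 1·5^2 + 3·5^3 + 1·5^4
  c_3 = 2354 = 4·5^0 + 0·5^1 + 4·5^2 + 3·5^3 + 3·5^4
  c_4 = 636 = 1·5^0 + 2·5^1 + 0·5^2 + 0·5^3 + 1·5^4
p-restricted factor λ_0 = (0, 4, 4, 1)
p-restricted factor λ_1 = (3, 0, 0, 2)
p-restricted factor λ_2 = (0, 1, 4, 0)
p-restricted factor λ_3 = (4, 3, 3, 0)
p-restricted factor λ_4 = (1, 1, 3, 1)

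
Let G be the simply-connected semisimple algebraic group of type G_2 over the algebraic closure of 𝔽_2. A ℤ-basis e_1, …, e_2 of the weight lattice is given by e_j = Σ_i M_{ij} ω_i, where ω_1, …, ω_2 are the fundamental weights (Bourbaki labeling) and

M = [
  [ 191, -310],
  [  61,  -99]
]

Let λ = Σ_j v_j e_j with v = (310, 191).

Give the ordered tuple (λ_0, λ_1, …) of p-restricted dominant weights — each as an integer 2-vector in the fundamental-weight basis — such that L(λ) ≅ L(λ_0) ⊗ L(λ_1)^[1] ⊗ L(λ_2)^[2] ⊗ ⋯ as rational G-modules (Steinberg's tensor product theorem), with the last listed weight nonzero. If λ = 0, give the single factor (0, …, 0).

((0, 1),)

In the fundamental-weight basis, λ has coordinates c = M·v (v = (310, 191)):
  c_1 = (191)·(310) + (-310)·(191) = 0
  c_2 = (61)·(310) + (-99)·(191) = 1
Expand coordinatewise in base 2:
  c_1 = 0
  c_2 = 1 = 1·2^0
λ_0 = (0, 1)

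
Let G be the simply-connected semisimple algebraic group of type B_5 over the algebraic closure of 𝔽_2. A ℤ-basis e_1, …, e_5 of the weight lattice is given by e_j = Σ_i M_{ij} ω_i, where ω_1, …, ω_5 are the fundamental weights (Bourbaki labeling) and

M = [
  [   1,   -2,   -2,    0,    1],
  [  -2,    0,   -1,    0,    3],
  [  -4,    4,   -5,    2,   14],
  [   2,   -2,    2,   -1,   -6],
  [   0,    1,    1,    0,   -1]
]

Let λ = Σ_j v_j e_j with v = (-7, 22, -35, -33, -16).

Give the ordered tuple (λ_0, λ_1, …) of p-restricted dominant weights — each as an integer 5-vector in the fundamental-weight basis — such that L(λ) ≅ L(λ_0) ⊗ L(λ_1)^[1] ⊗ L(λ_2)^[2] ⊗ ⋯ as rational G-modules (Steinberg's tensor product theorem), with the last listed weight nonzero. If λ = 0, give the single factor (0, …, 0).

((1, 1, 1, 1, 1), (1, 0, 0, 0, 1))

Compute c_i = Σ_j M_{ij} v_j with v = (-7, 22, -35, -33, -16):
  c_1 = 1*-7 + -2*22 + -2*-35 + 0*-33 + 1*-16 = 3
  c_2 = -2*-7 + 0*22 + -1*-35 + 0*-33 + 3*-16 = 1
  c_3 = -4*-7 + 4*22 + -5*-35 + 2*-33 + 14*-16 = 1
  c_4 = 2*-7 + -2*22 + 2*-35 + -1*-33 + -6*-16 = 1
  c_5 = 0*-7 + 1*22 + 1*-35 + 0*-33 + -1*-16 = 3
Writing each c_i in base p = 2:
  c_1 = 3 = 1·2^0 + 1·2^1
  c_2 = 1 = 1·2^0
  c_3 = 1 = 1·2^0
  c_4 = 1 = 1·2^0
  c_5 = 3 = 1·2^0 + 1·2^1
λ_0 = (1, 1, 1, 1, 1)
λ_1 = (1, 0, 0, 0, 1)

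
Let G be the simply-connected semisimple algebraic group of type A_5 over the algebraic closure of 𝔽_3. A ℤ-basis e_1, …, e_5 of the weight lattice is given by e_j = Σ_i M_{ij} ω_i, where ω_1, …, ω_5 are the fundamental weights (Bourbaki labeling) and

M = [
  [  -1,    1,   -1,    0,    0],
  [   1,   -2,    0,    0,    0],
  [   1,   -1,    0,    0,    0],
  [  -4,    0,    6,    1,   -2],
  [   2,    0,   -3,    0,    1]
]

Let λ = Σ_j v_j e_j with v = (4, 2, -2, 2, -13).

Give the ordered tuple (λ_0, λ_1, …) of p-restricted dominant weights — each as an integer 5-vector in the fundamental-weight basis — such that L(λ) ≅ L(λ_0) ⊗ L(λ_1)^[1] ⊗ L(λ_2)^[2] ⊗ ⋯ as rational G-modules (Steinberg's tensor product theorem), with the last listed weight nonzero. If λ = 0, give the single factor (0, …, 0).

((0, 0, 2, 0, 1),)

Change of basis e → ω: c = M·v where v = (4, 2, -2, 2, -13):
  c_1 = (-1)·(4) + (1)·(2) + (-1)·(-2) + (0)·(2) + (0)·(-13) = 0
  c_2 = (1)·(4) + (-2)·(2) + (0)·(-2) + (0)·(2) + (0)·(-13) = 0
  c_3 = (1)·(4) + (-1)·(2) + (0)·(-2) + (0)·(2) + (0)·(-13) = 2
  c_4 = (-4)·(4) + (0)·(2) + (6)·(-2) + (1)·(2) + (-2)·(-13) = 0
  c_5 = (2)·(4) + (0)·(2) + (-3)·(-2) + (0)·(2) + (1)·(-13) = 1
Expand coordinatewise in base 3:
  c_1 = 0
  c_2 = 0
  c_3 = 2 = 2·3^0
  c_4 = 0
  c_5 = 1 = 1·3^0
λ_0 = (0, 0, 2, 0, 1)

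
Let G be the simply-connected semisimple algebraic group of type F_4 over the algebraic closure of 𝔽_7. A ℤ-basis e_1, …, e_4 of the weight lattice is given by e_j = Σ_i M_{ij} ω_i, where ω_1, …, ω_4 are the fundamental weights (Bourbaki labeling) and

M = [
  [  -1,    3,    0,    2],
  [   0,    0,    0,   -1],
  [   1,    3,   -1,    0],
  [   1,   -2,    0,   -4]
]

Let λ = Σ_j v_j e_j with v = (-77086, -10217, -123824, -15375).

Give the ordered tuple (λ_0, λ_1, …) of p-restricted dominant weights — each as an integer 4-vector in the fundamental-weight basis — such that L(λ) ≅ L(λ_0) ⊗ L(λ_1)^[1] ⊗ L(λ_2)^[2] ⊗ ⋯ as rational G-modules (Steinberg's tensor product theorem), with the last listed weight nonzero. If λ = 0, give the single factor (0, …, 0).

Compute c_i = Σ_j M_{ij} v_j with v = (-77086, -10217, -123824, -15375):
  c_1 = (-1)·(-77086) + (3)·(-10217) + (0)·(-123824) + (2)·(-15375) = 15685
  c_2 = (0)·(-77086) + (0)·(-10217) + (0)·(-123824) + (-1)·(-15375) = 15375
  c_3 = (1)·(-77086) + (3)·(-10217) + (-1)·(-123824) + (0)·(-15375) = 16087
  c_4 = (1)·(-77086) + (-2)·(-10217) + (0)·(-123824) + (-4)·(-15375) = 4848
Expand coordinatewise in base 7:
  c_1 = 15685 = 5·7^0 + 0·7^1 + 5·7^2 + 3·7^3 + 6·7^4
  c_2 = 15375 = 3·7^0 + 5·7^1 + 5·7^2 + 2·7^3 + 6·7^4
  c_3 = 16087 = 1·7^0 + 2·7^1 + 6·7^2 + 4·7^3 + 6·7^4
  c_4 = 4848 = 4·7^0 + 6·7^1 + 0·7^2 + 0·7^3 + 2·7^4
λ_0 = (5, 3, 1, 4)
λ_1 = (0, 5, 2, 6)
λ_2 = (5, 5, 6, 0)
λ_3 = (3, 2, 4, 0)
λ_4 = (6, 6, 6, 2)

((5, 3, 1, 4), (0, 5, 2, 6), (5, 5, 6, 0), (3, 2, 4, 0), (6, 6, 6, 2))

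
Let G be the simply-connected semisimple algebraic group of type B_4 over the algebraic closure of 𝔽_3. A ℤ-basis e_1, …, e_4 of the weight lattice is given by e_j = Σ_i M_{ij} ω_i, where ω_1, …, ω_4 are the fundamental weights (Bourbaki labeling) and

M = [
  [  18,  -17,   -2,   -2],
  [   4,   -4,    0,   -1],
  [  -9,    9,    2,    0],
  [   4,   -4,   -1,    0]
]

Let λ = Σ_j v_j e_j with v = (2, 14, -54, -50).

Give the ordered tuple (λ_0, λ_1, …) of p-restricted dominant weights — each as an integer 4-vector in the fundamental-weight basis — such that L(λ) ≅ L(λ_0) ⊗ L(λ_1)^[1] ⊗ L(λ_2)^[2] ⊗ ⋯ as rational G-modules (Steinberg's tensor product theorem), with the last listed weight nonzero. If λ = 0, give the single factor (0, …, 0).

Converting to the ω-basis (c_i = row i of M dotted with v = (2, 14, -54, -50)):
  c_1 = (18)·(2) + (-17)·(14) + (-2)·(-54) + (-2)·(-50) = 6
  c_2 = (4)·(2) + (-4)·(14) + (0)·(-54) + (-1)·(-50) = 2
  c_3 = (-9)·(2) + (9)·(14) + (2)·(-54) + (0)·(-50) = 0
  c_4 = (4)·(2) + (-4)·(14) + (-1)·(-54) + (0)·(-50) = 6
Expand coordinatewise in base 3:
  c_1 = 6 = 0·3^0 + 2·3^1
  c_2 = 2 = 2·3^0
  c_3 = 0
  c_4 = 6 = 0·3^0 + 2·3^1
p-restricted factor λ_0 = (0, 2, 0, 0)
p-restricted factor λ_1 = (2, 0, 0, 2)

((0, 2, 0, 0), (2, 0, 0, 2))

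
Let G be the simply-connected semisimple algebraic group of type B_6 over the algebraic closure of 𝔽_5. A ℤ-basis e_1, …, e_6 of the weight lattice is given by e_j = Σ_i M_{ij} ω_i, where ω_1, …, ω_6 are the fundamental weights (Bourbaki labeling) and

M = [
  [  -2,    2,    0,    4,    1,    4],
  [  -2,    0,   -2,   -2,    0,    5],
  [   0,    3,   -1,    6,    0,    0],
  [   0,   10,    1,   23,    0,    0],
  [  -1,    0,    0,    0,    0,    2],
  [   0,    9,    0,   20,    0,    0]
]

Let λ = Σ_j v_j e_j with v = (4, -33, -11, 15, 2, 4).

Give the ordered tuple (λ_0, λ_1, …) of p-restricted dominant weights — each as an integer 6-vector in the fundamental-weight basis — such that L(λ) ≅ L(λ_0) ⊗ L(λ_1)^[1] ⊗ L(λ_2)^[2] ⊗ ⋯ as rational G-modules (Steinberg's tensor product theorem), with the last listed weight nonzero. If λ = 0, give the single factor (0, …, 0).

((4, 4, 2, 4, 4, 3),)

ω-coordinates c = M·v, v = (4, -33, -11, 15, 2, 4):
  c_1 = -2*4 + 2*-33 + 0*-11 + 4*15 + 1*2 + 4*4 = 4
  c_2 = -2*4 + 0*-33 + -2*-11 + -2*15 + 0*2 + 5*4 = 4
  c_3 = 0*4 + 3*-33 + -1*-11 + 6*15 + 0*2 + 0*4 = 2
  c_4 = 0*4 + 10*-33 + 1*-11 + 23*15 + 0*2 + 0*4 = 4
  c_5 = -1*4 + 0*-33 + 0*-11 + 0*15 + 0*2 + 2*4 = 4
  c_6 = 0*4 + 9*-33 + 0*-11 + 20*15 + 0*2 + 0*4 = 3
Expand coordinatewise in base 5:
  c_1 = 4 = 4·5^0
  c_2 = 4 = 4·5^0
  c_3 = 2 = 2·5^0
  c_4 = 4 = 4·5^0
  c_5 = 4 = 4·5^0
  c_6 = 3 = 3·5^0
Factor λ_0 = (4, 4, 2, 4, 4, 3)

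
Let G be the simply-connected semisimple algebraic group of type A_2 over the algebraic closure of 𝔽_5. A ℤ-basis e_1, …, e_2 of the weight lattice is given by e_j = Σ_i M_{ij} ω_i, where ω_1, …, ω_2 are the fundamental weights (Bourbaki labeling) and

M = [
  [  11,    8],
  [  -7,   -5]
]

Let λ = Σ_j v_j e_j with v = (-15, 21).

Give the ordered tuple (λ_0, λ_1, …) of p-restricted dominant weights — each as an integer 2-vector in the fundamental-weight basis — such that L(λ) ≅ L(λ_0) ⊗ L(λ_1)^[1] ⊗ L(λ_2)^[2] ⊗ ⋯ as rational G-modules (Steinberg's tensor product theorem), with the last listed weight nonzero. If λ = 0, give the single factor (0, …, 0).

Compute c_i = Σ_j M_{ij} v_j with v = (-15, 21):
  c_1 = (11)·(-15) + 8·21 = 3
  c_2 = (-7)·(-15) + (-5)·(21) = 0
p = 5; digits c_i = Σ_j d_{ij}·5^j, 0 ≤ d_{ij} < 5:
  c_1 = 3 = 3·5^0
  c_2 = 0
Factor λ_0 = (3, 0)

((3, 0),)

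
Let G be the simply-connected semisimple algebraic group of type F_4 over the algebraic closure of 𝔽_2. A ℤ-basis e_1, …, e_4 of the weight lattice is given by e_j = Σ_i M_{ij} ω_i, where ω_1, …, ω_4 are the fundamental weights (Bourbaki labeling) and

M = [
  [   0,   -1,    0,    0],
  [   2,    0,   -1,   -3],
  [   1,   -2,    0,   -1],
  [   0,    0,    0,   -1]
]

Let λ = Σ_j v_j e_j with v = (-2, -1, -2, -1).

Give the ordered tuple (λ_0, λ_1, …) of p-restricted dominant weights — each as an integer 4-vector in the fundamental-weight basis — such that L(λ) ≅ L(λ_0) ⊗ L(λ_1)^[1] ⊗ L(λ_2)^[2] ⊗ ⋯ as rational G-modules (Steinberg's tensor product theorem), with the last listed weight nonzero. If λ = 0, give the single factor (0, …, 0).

((1, 1, 1, 1),)

ω-coordinates c = M·v, v = (-2, -1, -2, -1):
  c_1 = 0*-2 + -1*-1 + 0*-2 + 0*-1 = 1
  c_2 = 2*-2 + 0*-1 + -1*-2 + -3*-1 = 1
  c_3 = 1*-2 + -2*-1 + 0*-2 + -1*-1 = 1
  c_4 = 0*-2 + 0*-1 + 0*-2 + -1*-1 = 1
Writing each c_i in base p = 2:
  c_1 = 1 = 1·2^0
  c_2 = 1 = 1·2^0
  c_3 = 1 = 1·2^0
  c_4 = 1 = 1·2^0
Factor λ_0 = (1, 1, 1, 1)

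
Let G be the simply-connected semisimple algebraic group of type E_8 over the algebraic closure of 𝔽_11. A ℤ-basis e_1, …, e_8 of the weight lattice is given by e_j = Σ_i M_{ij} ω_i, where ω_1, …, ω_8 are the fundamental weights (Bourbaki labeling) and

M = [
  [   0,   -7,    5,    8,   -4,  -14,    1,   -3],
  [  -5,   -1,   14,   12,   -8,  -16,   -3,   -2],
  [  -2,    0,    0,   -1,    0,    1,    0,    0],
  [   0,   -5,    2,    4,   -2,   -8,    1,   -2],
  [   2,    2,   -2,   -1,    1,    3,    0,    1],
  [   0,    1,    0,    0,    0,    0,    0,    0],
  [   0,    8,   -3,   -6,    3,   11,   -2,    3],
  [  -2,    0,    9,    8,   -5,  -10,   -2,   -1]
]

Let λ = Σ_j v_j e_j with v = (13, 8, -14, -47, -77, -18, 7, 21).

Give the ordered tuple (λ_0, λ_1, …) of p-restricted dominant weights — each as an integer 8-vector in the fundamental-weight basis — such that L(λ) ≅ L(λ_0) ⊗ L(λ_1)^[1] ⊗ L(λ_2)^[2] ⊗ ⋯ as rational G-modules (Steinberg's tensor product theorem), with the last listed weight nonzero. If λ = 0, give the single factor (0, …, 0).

Converting to the ω-basis (c_i = row i of M dotted with v = (13, 8, -14, -47, -77, -18, 7, 21)):
  c_1 = 0*13 + -7*8 + 5*-14 + 8*-47 + -4*-77 + -14*-18 + 1*7 + -3*21 = 2
  c_2 = -5*13 + -1*8 + 14*-14 + 12*-47 + -8*-77 + -16*-18 + -3*7 + -2*21 = 8
  c_3 = -2*13 + 0*8 + 0*-14 + -1*-47 + 0*-77 + 1*-18 + 0*7 + 0*21 = 3
  c_4 = 0*13 + -5*8 + 2*-14 + 4*-47 + -2*-77 + -8*-18 + 1*7 + -2*21 = 7
  c_5 = 2*13 + 2*8 + -2*-14 + -1*-47 + 1*-77 + 3*-18 + 0*7 + 1*21 = 7
  c_6 = 0*13 + 1*8 + 0*-14 + 0*-47 + 0*-77 + 0*-18 + 0*7 + 0*21 = 8
  c_7 = 0*13 + 8*8 + -3*-14 + -6*-47 + 3*-77 + 11*-18 + -2*7 + 3*21 = 8
  c_8 = -2*13 + 0*8 + 9*-14 + 8*-47 + -5*-77 + -10*-18 + -2*7 + -1*21 = 2
Writing each c_i in base p = 11:
  c_1 = 2 = 2·11^0
  c_2 = 8 = 8·11^0
  c_3 = 3 = 3·11^0
  c_4 = 7 = 7·11^0
  c_5 = 7 = 7·11^0
  c_6 = 8 = 8·11^0
  c_7 = 8 = 8·11^0
  c_8 = 2 = 2·11^0
p-restricted factor λ_0 = (2, 8, 3, 7, 7, 8, 8, 2)

((2, 8, 3, 7, 7, 8, 8, 2),)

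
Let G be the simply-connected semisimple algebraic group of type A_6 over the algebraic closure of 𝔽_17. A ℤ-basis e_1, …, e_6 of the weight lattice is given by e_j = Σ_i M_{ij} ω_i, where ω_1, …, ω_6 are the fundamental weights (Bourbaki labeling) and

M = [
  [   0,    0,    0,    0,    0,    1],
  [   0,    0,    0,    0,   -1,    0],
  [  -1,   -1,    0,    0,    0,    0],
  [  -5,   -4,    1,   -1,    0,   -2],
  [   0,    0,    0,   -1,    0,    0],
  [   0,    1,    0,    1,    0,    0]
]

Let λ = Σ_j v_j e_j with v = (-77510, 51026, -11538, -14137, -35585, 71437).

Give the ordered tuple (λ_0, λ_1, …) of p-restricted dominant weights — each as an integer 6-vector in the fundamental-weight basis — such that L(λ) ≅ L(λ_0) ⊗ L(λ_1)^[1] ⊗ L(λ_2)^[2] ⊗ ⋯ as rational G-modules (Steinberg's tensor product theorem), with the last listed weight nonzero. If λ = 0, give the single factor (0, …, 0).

((3, 4, 15, 8, 10, 16), (3, 2, 10, 6, 15, 10), (9, 4, 6, 13, 14, 8), (14, 7, 5, 8, 2, 7))

Converting to the ω-basis (c_i = row i of M dotted with v = (-77510, 51026, -11538, -14137, -35585, 71437)):
  c_1 = (0)·(-77510) + 0·51026 + (0)·(-11538) + (0)·(-14137) + (0)·(-35585) + 1·71437 = 71437
  c_2 = (0)·(-77510) + 0·51026 + (0)·(-11538) + (0)·(-14137) + (-1)·(-35585) + 0·71437 = 35585
  c_3 = (-1)·(-77510) + (-1)·(51026) + (0)·(-11538) + (0)·(-14137) + (0)·(-35585) + 0·71437 = 26484
  c_4 = (-5)·(-77510) + (-4)·(51026) + (1)·(-11538) + (-1)·(-14137) + (0)·(-35585) + (-2)·(71437) = 43171
  c_5 = (0)·(-77510) + 0·51026 + (0)·(-11538) + (-1)·(-14137) + (0)·(-35585) + 0·71437 = 14137
  c_6 = (0)·(-77510) + 1·51026 + (0)·(-11538) + (1)·(-14137) + (0)·(-35585) + 0·71437 = 36889
Base-17 expansion of each c_i:
  c_1 = 71437 = 3·17^0 + 3·17^1 + 9·17^2 + 14·17^3
  c_2 = 35585 = 4·17^0 + 2·17^1 + 4·17^2 + 7·17^3
  c_3 = 26484 = 15·17^0 + 10·17^1 + 6·17^2 + 5·17^3
  c_4 = 43171 = 8·17^0 + 6·17^1 + 13·17^2 + 8·17^3
  c_5 = 14137 = 10·17^0 + 15·17^1 + 14·17^2 + 2·17^3
  c_6 = 36889 = 16·17^0 + 10·17^1 + 8·17^2 + 7·17^3
λ_0 = (3, 4, 15, 8, 10, 16)
λ_1 = (3, 2, 10, 6, 15, 10)
λ_2 = (9, 4, 6, 13, 14, 8)
λ_3 = (14, 7, 5, 8, 2, 7)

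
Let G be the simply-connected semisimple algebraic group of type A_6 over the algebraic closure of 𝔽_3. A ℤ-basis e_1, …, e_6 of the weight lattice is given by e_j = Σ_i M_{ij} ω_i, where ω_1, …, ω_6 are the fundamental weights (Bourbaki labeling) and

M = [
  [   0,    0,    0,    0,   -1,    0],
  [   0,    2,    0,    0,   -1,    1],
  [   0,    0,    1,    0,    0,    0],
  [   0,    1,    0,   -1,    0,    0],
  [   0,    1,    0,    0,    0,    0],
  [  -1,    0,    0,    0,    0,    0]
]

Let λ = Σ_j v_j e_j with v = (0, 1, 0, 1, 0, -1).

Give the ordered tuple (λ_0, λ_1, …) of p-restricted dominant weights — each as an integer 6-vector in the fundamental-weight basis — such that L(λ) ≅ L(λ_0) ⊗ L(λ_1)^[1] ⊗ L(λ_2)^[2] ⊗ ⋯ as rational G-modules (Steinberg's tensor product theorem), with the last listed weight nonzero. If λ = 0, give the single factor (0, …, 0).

Change of basis e → ω: c = M·v where v = (0, 1, 0, 1, 0, -1):
  c_1 = 0*0 + 0*1 + 0*0 + 0*1 + -1*0 + 0*-1 = 0
  c_2 = 0*0 + 2*1 + 0*0 + 0*1 + -1*0 + 1*-1 = 1
  c_3 = 0*0 + 0*1 + 1*0 + 0*1 + 0*0 + 0*-1 = 0
  c_4 = 0*0 + 1*1 + 0*0 + -1*1 + 0*0 + 0*-1 = 0
  c_5 = 0*0 + 1*1 + 0*0 + 0*1 + 0*0 + 0*-1 = 1
  c_6 = -1*0 + 0*1 + 0*0 + 0*1 + 0*0 + 0*-1 = 0
Expand coordinatewise in base 3:
  c_1 = 0
  c_2 = 1 = 1·3^0
  c_3 = 0
  c_4 = 0
  c_5 = 1 = 1·3^0
  c_6 = 0
Factor λ_0 = (0, 1, 0, 0, 1, 0)

((0, 1, 0, 0, 1, 0),)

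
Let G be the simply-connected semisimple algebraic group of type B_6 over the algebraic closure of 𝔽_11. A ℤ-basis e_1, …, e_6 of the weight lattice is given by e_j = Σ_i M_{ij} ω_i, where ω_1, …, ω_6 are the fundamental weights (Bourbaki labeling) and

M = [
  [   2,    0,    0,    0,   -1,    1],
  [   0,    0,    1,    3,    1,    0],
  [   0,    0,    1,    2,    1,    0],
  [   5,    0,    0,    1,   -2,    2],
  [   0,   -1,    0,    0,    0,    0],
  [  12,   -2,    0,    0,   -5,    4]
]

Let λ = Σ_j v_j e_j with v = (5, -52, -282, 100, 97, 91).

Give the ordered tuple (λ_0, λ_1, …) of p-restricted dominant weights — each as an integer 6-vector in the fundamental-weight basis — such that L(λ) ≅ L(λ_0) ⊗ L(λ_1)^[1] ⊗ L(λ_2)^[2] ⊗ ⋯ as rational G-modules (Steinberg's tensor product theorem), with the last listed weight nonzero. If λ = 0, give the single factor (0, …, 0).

Change of basis e → ω: c = M·v where v = (5, -52, -282, 100, 97, 91):
  c_1 = 2*5 + 0*-52 + 0*-282 + 0*100 + -1*97 + 1*91 = 4
  c_2 = 0*5 + 0*-52 + 1*-282 + 3*100 + 1*97 + 0*91 = 115
  c_3 = 0*5 + 0*-52 + 1*-282 + 2*100 + 1*97 + 0*91 = 15
  c_4 = 5*5 + 0*-52 + 0*-282 + 1*100 + -2*97 + 2*91 = 113
  c_5 = 0*5 + -1*-52 + 0*-282 + 0*100 + 0*97 + 0*91 = 52
  c_6 = 12*5 + -2*-52 + 0*-282 + 0*100 + -5*97 + 4*91 = 43
Base-11 expansion of each c_i:
  c_1 = 4 = 4·11^0
  c_2 = 115 = 5·11^0 + 10·11^1
  c_3 = 15 = 4·11^0 + 1·11^1
  c_4 = 113 = 3·11^0 + 10·11^1
  c_5 = 52 = 8·11^0 + 4·11^1
  c_6 = 43 = 10·11^0 + 3·11^1
Factor λ_0 = (4, 5, 4, 3, 8, 10)
Factor λ_1 = (0, 10, 1, 10, 4, 3)

((4, 5, 4, 3, 8, 10), (0, 10, 1, 10, 4, 3))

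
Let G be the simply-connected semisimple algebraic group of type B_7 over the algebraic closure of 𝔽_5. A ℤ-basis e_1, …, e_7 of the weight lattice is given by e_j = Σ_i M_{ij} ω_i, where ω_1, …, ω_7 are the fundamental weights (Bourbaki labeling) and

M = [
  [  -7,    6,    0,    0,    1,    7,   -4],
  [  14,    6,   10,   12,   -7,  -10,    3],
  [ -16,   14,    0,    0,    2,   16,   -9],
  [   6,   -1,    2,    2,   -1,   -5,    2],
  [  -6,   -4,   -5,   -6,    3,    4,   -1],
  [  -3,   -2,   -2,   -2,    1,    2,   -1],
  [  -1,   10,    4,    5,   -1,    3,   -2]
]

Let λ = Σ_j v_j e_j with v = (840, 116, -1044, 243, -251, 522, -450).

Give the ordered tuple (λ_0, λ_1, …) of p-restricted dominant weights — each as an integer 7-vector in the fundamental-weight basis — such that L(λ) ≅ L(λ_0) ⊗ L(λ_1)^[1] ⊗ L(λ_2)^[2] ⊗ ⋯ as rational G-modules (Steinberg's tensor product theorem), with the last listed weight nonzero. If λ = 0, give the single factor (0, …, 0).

((4, 4, 4, 3, 3, 3, 1), (3, 3, 1, 2, 3, 3, 0), (0, 4, 3, 2, 1, 3, 3))

Converting to the ω-basis (c_i = row i of M dotted with v = (840, 116, -1044, 243, -251, 522, -450)):
  c_1 = (-7)·(840) + (6)·(116) + (0)·(-1044) + (0)·(243) + (1)·(-251) + (7)·(522) + (-4)·(-450) = 19
  c_2 = (14)·(840) + (6)·(116) + (10)·(-1044) + (12)·(243) + (-7)·(-251) + (-10)·(522) + (3)·(-450) = 119
  c_3 = (-16)·(840) + (14)·(116) + (0)·(-1044) + (0)·(243) + (2)·(-251) + (16)·(522) + (-9)·(-450) = 84
  c_4 = (6)·(840) + (-1)·(116) + (2)·(-1044) + (2)·(243) + (-1)·(-251) + (-5)·(522) + (2)·(-450) = 63
  c_5 = (-6)·(840) + (-4)·(116) + (-5)·(-1044) + (-6)·(243) + (3)·(-251) + (4)·(522) + (-1)·(-450) = 43
  c_6 = (-3)·(840) + (-2)·(116) + (-2)·(-1044) + (-2)·(243) + (1)·(-251) + (2)·(522) + (-1)·(-450) = 93
  c_7 = (-1)·(840) + (10)·(116) + (4)·(-1044) + (5)·(243) + (-1)·(-251) + (3)·(522) + (-2)·(-450) = 76
Writing each c_i in base p = 5:
  c_1 = 19 = 4·5^0 + 3·5^1
  c_2 = 119 = 4·5^0 + 3·5^1 + 4·5^2
  c_3 = 84 = 4·5^0 + 1·5^1 + 3·5^2
  c_4 = 63 = 3·5^0 + 2·5^1 + 2·5^2
  c_5 = 43 = 3·5^0 + 3·5^1 + 1·5^2
  c_6 = 93 = 3·5^0 + 3·5^1 + 3·5^2
  c_7 = 76 = 1·5^0 + 0·5^1 + 3·5^2
λ_0 = (4, 4, 4, 3, 3, 3, 1)
λ_1 = (3, 3, 1, 2, 3, 3, 0)
λ_2 = (0, 4, 3, 2, 1, 3, 3)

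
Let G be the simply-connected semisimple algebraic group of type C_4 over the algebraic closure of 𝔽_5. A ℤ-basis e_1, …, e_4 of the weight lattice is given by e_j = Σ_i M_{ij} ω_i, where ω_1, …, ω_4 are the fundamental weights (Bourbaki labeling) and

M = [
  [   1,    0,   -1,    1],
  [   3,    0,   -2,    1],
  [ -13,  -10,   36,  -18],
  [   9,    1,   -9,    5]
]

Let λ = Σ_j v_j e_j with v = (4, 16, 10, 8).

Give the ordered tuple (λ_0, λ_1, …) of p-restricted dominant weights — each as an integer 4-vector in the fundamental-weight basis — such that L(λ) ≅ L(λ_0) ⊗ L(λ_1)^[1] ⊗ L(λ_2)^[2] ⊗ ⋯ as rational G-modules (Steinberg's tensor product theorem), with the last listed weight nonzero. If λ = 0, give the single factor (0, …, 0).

((2, 0, 4, 2),)

Converting to the ω-basis (c_i = row i of M dotted with v = (4, 16, 10, 8)):
  c_1 = 1*4 + 0*16 + -1*10 + 1*8 = 2
  c_2 = 3*4 + 0*16 + -2*10 + 1*8 = 0
  c_3 = -13*4 + -10*16 + 36*10 + -18*8 = 4
  c_4 = 9*4 + 1*16 + -9*10 + 5*8 = 2
p = 5; digits c_i = Σ_j d_{ij}·5^j, 0 ≤ d_{ij} < 5:
  c_1 = 2 = 2·5^0
  c_2 = 0
  c_3 = 4 = 4·5^0
  c_4 = 2 = 2·5^0
λ_0 = (2, 0, 4, 2)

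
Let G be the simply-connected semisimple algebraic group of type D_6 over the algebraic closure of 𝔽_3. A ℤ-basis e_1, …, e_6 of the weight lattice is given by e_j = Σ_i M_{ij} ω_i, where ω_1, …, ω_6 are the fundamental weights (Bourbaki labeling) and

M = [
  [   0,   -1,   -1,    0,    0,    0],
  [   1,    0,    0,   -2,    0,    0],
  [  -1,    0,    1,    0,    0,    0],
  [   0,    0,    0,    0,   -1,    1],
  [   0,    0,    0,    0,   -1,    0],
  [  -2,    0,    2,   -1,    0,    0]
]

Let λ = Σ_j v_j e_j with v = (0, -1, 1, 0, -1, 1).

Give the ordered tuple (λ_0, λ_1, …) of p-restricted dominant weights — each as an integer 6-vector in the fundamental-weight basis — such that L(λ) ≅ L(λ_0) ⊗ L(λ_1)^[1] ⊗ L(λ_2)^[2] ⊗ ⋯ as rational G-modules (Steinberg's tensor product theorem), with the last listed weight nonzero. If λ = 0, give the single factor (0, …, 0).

((0, 0, 1, 2, 1, 2),)

Converting to the ω-basis (c_i = row i of M dotted with v = (0, -1, 1, 0, -1, 1)):
  c_1 = 0*0 + -1*-1 + -1*1 + 0*0 + 0*-1 + 0*1 = 0
  c_2 = 1*0 + 0*-1 + 0*1 + -2*0 + 0*-1 + 0*1 = 0
  c_3 = -1*0 + 0*-1 + 1*1 + 0*0 + 0*-1 + 0*1 = 1
  c_4 = 0*0 + 0*-1 + 0*1 + 0*0 + -1*-1 + 1*1 = 2
  c_5 = 0*0 + 0*-1 + 0*1 + 0*0 + -1*-1 + 0*1 = 1
  c_6 = -2*0 + 0*-1 + 2*1 + -1*0 + 0*-1 + 0*1 = 2
Expand coordinatewise in base 3:
  c_1 = 0
  c_2 = 0
  c_3 = 1 = 1·3^0
  c_4 = 2 = 2·3^0
  c_5 = 1 = 1·3^0
  c_6 = 2 = 2·3^0
λ_0 = (0, 0, 1, 2, 1, 2)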